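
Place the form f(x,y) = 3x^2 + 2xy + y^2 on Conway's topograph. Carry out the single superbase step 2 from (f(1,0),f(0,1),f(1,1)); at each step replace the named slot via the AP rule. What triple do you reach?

start (3,1,6) = (f(1,0),f(0,1),f(1,1))
replace slot 2: 2·(3+6) − 1 = 17 → (3,17,6)

3,17,6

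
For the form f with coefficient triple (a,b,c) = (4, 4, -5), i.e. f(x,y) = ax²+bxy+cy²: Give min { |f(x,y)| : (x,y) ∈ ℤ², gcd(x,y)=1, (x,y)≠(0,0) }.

river: ρ → (-5,6,3)
river: ρ → (3,6,-5)
river: ρ → (-5,4,4)
river: ρ → (4,4,-5)
closes: descent 0, river 4
min |a| on river = 3

3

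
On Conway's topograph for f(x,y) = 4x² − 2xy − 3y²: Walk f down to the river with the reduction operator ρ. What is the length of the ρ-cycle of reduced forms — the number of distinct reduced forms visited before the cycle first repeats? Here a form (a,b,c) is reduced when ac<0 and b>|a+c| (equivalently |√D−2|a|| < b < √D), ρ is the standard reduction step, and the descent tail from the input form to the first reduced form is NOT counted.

D = 52, ⌊√D⌋ = 7
descent: ρ → (-3,2,4)  [lands on river]
river: ρ → (4,6,-1)
river: ρ → (-1,6,4)
river: ρ → (4,2,-3)
river: ρ → (-3,4,3)
river: ρ → (3,2,-4)
river: ρ → (-4,6,1)
river: ρ → (1,6,-4)
river: ρ → (-4,2,3)
river: ρ → (3,4,-3)
ρ-cycle length = 10 (tail of 1 descent step not counted)

10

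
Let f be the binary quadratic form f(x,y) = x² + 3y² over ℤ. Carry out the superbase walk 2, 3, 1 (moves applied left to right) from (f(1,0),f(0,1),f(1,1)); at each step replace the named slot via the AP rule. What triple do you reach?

start (1,3,4) = (f(1,0),f(0,1),f(1,1))
replace slot 2: 2·(1+4) − 3 = 7 → (1,7,4)
replace slot 3: 2·(1+7) − 4 = 12 → (1,7,12)
replace slot 1: 2·(7+12) − 1 = 37 → (37,7,12)

37,7,12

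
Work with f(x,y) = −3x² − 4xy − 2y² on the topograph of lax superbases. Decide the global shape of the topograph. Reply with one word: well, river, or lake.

D = b²−4ac = (-4)² − 4·(-3)·(-2) = -8
D < 0 ⇒ definite ⇒ every region one sign ⇒ single well

well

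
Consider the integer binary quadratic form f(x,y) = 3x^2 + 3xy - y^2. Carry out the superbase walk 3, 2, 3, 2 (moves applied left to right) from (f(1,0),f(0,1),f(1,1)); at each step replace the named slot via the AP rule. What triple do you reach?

start (3,-1,5) = (f(1,0),f(0,1),f(1,1))
replace slot 3: 2·(3+(-1)) − 5 = -1 → (3,-1,-1)
replace slot 2: 2·(3+(-1)) − (-1) = 5 → (3,5,-1)
replace slot 3: 2·(3+5) − (-1) = 17 → (3,5,17)
replace slot 2: 2·(3+17) − 5 = 35 → (3,35,17)

3,35,17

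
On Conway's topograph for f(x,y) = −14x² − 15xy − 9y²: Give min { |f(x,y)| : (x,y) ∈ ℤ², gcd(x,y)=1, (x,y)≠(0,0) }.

translate: b→-13 (≡15 mod 28), so (14,15,9)→(14,-13,8)
flip: (14,-13,8)→(8,13,14)
translate: b→-3 (≡13 mod 16), so (8,13,14)→(8,-3,9)
reduced (well bottom): (8,-3,9) with a≤c, −a<b≤a
well minimum |f| = |-8| = 8 (negative-definite)

8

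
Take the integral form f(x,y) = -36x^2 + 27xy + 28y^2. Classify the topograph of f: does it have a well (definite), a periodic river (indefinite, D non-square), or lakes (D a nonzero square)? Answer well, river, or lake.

D = b²−4ac = 27² − 4·(-36)·28 = 4761
D = 69² is a perfect square ⇒ form factors over ℤ ⇒ lakes

lake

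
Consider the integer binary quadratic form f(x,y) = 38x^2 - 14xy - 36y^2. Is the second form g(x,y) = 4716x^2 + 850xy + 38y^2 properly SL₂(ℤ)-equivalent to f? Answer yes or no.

D₁ = 5668, D₂ = 5668
river cycle of f (length 42): (-36, 14, 38), (38, 62, -12), (-12, 58, 48), (48, 38, -22), (-22, 50, 36), (36, 22, -36), (-36, 50, 22), (22, 38, -48), (-48, 58, 12), (12, 62, -38), … (32 more)
river cycle of g (length 42): (38, 62, -12), (-12, 58, 48), (48, 38, -22), (-22, 50, 36), (36, 22, -36), (-36, 50, 22), (22, 38, -48), (-48, 58, 12), (12, 62, -38), (-38, 14, 36), … (32 more)
cycles coincide ⇒ equivalent

yes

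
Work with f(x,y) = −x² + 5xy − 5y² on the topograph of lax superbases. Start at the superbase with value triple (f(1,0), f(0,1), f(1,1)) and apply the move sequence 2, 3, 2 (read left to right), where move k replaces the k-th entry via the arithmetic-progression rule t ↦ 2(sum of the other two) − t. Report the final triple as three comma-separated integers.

start (-1,-5,-1) = (f(1,0),f(0,1),f(1,1))
replace slot 2: 2·((-1)+(-1)) − (-5) = 1 → (-1,1,-1)
replace slot 3: 2·((-1)+1) − (-1) = 1 → (-1,1,1)
replace slot 2: 2·((-1)+1) − 1 = -1 → (-1,-1,1)

-1,-1,1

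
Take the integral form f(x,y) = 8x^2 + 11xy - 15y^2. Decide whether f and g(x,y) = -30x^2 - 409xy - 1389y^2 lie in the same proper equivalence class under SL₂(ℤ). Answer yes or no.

D₁ = 601, D₂ = 601
river cycle of f (length 66): (-15, 19, 4), (4, 21, -10), (-10, 19, 6), (6, 17, -13), (-13, 9, 10), (10, 11, -12), (-12, 13, 9), (9, 23, -2), (-2, 21, 20), (20, 19, -3), … (56 more)
river cycle of g (length 66): (4, 21, -10), (-10, 19, 6), (6, 17, -13), (-13, 9, 10), (10, 11, -12), (-12, 13, 9), (9, 23, -2), (-2, 21, 20), (20, 19, -3), (-3, 23, 6), … (56 more)
cycles coincide ⇒ equivalent

yes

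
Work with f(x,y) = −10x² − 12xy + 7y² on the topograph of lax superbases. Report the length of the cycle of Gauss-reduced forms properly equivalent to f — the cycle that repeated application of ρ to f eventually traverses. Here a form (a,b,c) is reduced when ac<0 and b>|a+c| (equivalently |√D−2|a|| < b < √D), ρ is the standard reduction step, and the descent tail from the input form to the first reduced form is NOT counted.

D = 424, ⌊√D⌋ = 20
descent: ρ → (7,12,-10)  [lands on river]
river: ρ → (-10,8,9)
river: ρ → (9,10,-9)
river: ρ → (-9,8,10)
river: ρ → (10,12,-7)
river: ρ → (-7,16,6)
river: ρ → (6,20,-1)
river: ρ → (-1,20,6)
river: ρ → (6,16,-7)
river: ρ → (-7,12,10)
river: ρ → (10,8,-9)
river: ρ → (-9,10,9)
river: ρ → (9,8,-10)
river: ρ → (-10,12,7)
river: ρ → (7,16,-6)
river: ρ → (-6,20,1)
river: ρ → (1,20,-6)
river: ρ → (-6,16,7)
ρ-cycle length = 18 (tail of 1 descent step not counted)

18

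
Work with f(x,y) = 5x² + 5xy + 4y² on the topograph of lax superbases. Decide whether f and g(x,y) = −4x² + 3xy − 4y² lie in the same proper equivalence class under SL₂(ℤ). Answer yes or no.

D₁ = -55, D₂ = -55
f: flip: (5,5,4)→(4,-5,5)
f: translate: b→3 (≡-5 mod 8), so (4,-5,5)→(4,3,4)
f: reduced (well bottom): (4,3,4) with a≤c, −a<b≤a
g is negative-definite; reduce −g:
−g: flip: (4,-3,4)→(4,3,4)
−g: reduced (well bottom): (4,3,4) with a≤c, −a<b≤a
flip sign back: reduced form of g is (-4,-3,-4)
reduced forms (4, 3, 4) vs (-4, -3, -4) ⇒ inequivalent

no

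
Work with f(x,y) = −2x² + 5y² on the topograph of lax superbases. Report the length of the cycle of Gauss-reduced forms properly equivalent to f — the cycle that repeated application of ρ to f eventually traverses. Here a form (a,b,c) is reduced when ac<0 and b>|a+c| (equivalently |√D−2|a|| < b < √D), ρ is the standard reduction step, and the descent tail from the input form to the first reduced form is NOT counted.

D = 40, ⌊√D⌋ = 6
descent: ρ → (5,0,-2)
descent: ρ → (-2,4,3)  [lands on river]
river: ρ → (3,2,-3)
river: ρ → (-3,4,2)
river: ρ → (2,4,-3)
river: ρ → (-3,2,3)
river: ρ → (3,4,-2)
ρ-cycle length = 6 (tail of 2 descent steps not counted)

6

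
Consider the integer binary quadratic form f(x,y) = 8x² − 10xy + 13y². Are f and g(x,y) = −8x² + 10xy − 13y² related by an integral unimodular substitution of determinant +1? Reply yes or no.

D₁ = -316, D₂ = -316
f: translate: b→6 (≡-10 mod 16), so (8,-10,13)→(8,6,11)
f: reduced (well bottom): (8,6,11) with a≤c, −a<b≤a
g is negative-definite; reduce −g:
−g: translate: b→6 (≡-10 mod 16), so (8,-10,13)→(8,6,11)
−g: reduced (well bottom): (8,6,11) with a≤c, −a<b≤a
flip sign back: reduced form of g is (-8,-6,-11)
reduced forms (8, 6, 11) vs (-8, -6, -11) ⇒ inequivalent

no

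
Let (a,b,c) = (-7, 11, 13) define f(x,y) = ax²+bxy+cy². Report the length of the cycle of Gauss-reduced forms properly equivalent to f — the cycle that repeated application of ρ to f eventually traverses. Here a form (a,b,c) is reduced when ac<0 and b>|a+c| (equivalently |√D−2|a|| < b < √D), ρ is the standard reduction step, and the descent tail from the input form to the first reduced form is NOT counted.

D = 485, ⌊√D⌋ = 22
river: ρ → (13,15,-5)
river: ρ → (-5,15,13)
river: ρ → (13,11,-7)
river: ρ → (-7,17,7)
river: ρ → (7,11,-13)
river: ρ → (-13,15,5)
river: ρ → (5,15,-13)
river: ρ → (-13,11,7)
river: ρ → (7,17,-7)
river: ρ → (-7,11,13)
ρ-cycle length = 10 (tail of 0 descent steps not counted)

10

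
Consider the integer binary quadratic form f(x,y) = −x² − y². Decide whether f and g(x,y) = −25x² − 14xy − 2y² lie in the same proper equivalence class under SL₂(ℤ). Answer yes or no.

D₁ = -4, D₂ = -4
f is negative-definite; reduce −f:
−f: reduced (well bottom): (1,0,1) with a≤c, −a<b≤a
flip sign back: reduced form of f is (-1,0,-1)
g is negative-definite; reduce −g:
−g: flip: (25,14,2)→(2,-14,25)
−g: translate: b→2 (≡-14 mod 4), so (2,-14,25)→(2,2,1)
−g: flip: (2,2,1)→(1,-2,2)
−g: translate: b→0 (≡-2 mod 2), so (1,-2,2)→(1,0,1)
−g: reduced (well bottom): (1,0,1) with a≤c, −a<b≤a
flip sign back: reduced form of g is (-1,0,-1)
reduced forms (-1, 0, -1) vs (-1, 0, -1) ⇒ equivalent

yes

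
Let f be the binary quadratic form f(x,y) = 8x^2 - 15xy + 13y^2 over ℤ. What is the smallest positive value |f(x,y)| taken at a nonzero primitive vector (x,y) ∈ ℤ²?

translate: b→1 (≡-15 mod 16), so (8,-15,13)→(8,1,6)
flip: (8,1,6)→(6,-1,8)
reduced (well bottom): (6,-1,8) with a≤c, −a<b≤a
well minimum = a = 6

6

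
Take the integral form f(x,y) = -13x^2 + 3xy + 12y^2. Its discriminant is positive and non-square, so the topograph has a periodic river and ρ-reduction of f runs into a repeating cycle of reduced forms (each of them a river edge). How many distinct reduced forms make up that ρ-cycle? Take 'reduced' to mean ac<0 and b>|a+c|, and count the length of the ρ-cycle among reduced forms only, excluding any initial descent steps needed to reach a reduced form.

D = 633, ⌊√D⌋ = 25
river: ρ → (12,21,-4)
river: ρ → (-4,19,17)
river: ρ → (17,15,-6)
river: ρ → (-6,21,8)
river: ρ → (8,11,-16)
river: ρ → (-16,21,3)
river: ρ → (3,21,-16)
river: ρ → (-16,11,8)
river: ρ → (8,21,-6)
river: ρ → (-6,15,17)
river: ρ → (17,19,-4)
river: ρ → (-4,21,12)
river: ρ → (12,3,-13)
river: ρ → (-13,23,2)
river: ρ → (2,25,-1)
river: ρ → (-1,25,2)
river: ρ → (2,23,-13)
river: ρ → (-13,3,12)
ρ-cycle length = 18 (tail of 0 descent steps not counted)

18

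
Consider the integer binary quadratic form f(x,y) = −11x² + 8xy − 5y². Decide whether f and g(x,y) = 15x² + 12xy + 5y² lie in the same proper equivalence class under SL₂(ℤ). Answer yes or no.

D₁ = -156, D₂ = -156
f is negative-definite; reduce −f:
−f: flip: (11,-8,5)→(5,8,11)
−f: translate: b→-2 (≡8 mod 10), so (5,8,11)→(5,-2,8)
−f: reduced (well bottom): (5,-2,8) with a≤c, −a<b≤a
flip sign back: reduced form of f is (-5,2,-8)
g: flip: (15,12,5)→(5,-12,15)
g: translate: b→-2 (≡-12 mod 10), so (5,-12,15)→(5,-2,8)
g: reduced (well bottom): (5,-2,8) with a≤c, −a<b≤a
reduced forms (-5, 2, -8) vs (5, -2, 8) ⇒ inequivalent

no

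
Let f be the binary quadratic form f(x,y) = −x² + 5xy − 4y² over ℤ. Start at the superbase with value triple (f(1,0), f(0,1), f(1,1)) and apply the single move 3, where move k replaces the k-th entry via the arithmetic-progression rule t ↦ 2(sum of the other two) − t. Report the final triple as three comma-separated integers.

start (-1,-4,0) = (f(1,0),f(0,1),f(1,1))
replace slot 3: 2·((-1)+(-4)) − 0 = -10 → (-1,-4,-10)

-1,-4,-10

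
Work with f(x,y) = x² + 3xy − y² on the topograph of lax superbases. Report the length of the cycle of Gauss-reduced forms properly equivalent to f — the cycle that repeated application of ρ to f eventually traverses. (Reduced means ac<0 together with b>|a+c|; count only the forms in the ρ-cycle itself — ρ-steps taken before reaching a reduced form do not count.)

D = 13, ⌊√D⌋ = 3
river: ρ → (-1,3,1)
river: ρ → (1,3,-1)
ρ-cycle length = 2 (tail of 0 descent steps not counted)

2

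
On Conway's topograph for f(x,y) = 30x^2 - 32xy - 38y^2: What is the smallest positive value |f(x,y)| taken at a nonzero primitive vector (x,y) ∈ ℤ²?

descent: ρ → (-38,32,30)  [lands on river]
river: ρ → (30,28,-40)
river: ρ → (-40,52,18)
river: ρ → (18,56,-34)
river: ρ → (-34,12,40)
river: ρ → (40,68,-6)
river: ρ → (-6,64,62)
river: ρ → (62,60,-8)
river: ρ → (-8,68,30)
river: ρ → (30,52,-24)
river: ρ → (-24,44,38)
river: ρ → (38,32,-30)
river: ρ → (-30,28,40)
river: ρ → (40,52,-18)
river: ρ → (-18,56,34)
river: ρ → (34,12,-40)
river: ρ → (-40,68,6)
river: ρ → (6,64,-62)
river: ρ → (-62,60,8)
river: ρ → (8,68,-30)
river: ρ → (-30,52,24)
river: ρ → (24,44,-38)
closes: descent 1, river 22
min |a| on river = 6

6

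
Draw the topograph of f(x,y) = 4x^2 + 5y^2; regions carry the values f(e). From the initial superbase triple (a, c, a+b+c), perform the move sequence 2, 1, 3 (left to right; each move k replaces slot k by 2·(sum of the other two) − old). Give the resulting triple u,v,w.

start (4,5,9) = (f(1,0),f(0,1),f(1,1))
replace slot 2: 2·(4+9) − 5 = 21 → (4,21,9)
replace slot 1: 2·(21+9) − 4 = 56 → (56,21,9)
replace slot 3: 2·(56+21) − 9 = 145 → (56,21,145)

56,21,145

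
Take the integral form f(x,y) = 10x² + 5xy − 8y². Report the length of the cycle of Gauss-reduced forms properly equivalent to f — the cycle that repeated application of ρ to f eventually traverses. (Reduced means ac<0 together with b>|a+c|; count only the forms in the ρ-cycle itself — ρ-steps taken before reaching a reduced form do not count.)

D = 345, ⌊√D⌋ = 18
river: ρ → (-8,11,7)
river: ρ → (7,17,-2)
river: ρ → (-2,15,15)
river: ρ → (15,15,-2)
river: ρ → (-2,17,7)
river: ρ → (7,11,-8)
river: ρ → (-8,5,10)
river: ρ → (10,15,-3)
river: ρ → (-3,15,10)
river: ρ → (10,5,-8)
ρ-cycle length = 10 (tail of 0 descent steps not counted)

10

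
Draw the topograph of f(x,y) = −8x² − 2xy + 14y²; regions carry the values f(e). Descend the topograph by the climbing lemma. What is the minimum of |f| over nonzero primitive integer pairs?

descent: ρ → (14,2,-8)
descent: ρ → (-8,14,8)  [lands on river]
river: ρ → (8,18,-4)
river: ρ → (-4,14,16)
river: ρ → (16,18,-2)
river: ρ → (-2,18,16)
river: ρ → (16,14,-4)
river: ρ → (-4,18,8)
river: ρ → (8,14,-8)
river: ρ → (-8,18,4)
river: ρ → (4,14,-16)
river: ρ → (-16,18,2)
river: ρ → (2,18,-16)
river: ρ → (-16,14,4)
river: ρ → (4,18,-8)
closes: descent 2, river 14
min |a| on river = 2

2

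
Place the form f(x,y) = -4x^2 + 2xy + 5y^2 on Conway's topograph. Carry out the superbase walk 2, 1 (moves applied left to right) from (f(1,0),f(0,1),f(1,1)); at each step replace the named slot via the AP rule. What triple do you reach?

start (-4,5,3) = (f(1,0),f(0,1),f(1,1))
replace slot 2: 2·((-4)+3) − 5 = -7 → (-4,-7,3)
replace slot 1: 2·((-7)+3) − (-4) = -4 → (-4,-7,3)

-4,-7,3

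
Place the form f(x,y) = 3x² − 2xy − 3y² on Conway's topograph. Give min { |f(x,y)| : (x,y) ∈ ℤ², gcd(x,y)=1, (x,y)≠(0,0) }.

descent: ρ → (-3,2,3)  [lands on river]
river: ρ → (3,4,-2)
river: ρ → (-2,4,3)
river: ρ → (3,2,-3)
river: ρ → (-3,4,2)
river: ρ → (2,4,-3)
closes: descent 1, river 6
min |a| on river = 2

2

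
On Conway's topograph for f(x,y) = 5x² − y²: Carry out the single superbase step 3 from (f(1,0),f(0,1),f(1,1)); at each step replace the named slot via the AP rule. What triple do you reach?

start (5,-1,4) = (f(1,0),f(0,1),f(1,1))
replace slot 3: 2·(5+(-1)) − 4 = 4 → (5,-1,4)

5,-1,4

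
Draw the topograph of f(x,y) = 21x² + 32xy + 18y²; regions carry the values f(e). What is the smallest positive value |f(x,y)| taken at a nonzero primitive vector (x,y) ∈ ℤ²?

translate: b→-10 (≡32 mod 42), so (21,32,18)→(21,-10,7)
flip: (21,-10,7)→(7,10,21)
translate: b→-4 (≡10 mod 14), so (7,10,21)→(7,-4,18)
reduced (well bottom): (7,-4,18) with a≤c, −a<b≤a
well minimum = a = 7

7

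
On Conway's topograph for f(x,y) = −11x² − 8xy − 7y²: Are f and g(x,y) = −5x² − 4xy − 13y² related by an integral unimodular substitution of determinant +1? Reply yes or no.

D₁ = -244, D₂ = -244
f is negative-definite; reduce −f:
−f: flip: (11,8,7)→(7,-8,11)
−f: translate: b→6 (≡-8 mod 14), so (7,-8,11)→(7,6,10)
−f: reduced (well bottom): (7,6,10) with a≤c, −a<b≤a
flip sign back: reduced form of f is (-7,-6,-10)
g is negative-definite; reduce −g:
−g: reduced (well bottom): (5,4,13) with a≤c, −a<b≤a
flip sign back: reduced form of g is (-5,-4,-13)
reduced forms (-7, -6, -10) vs (-5, -4, -13) ⇒ inequivalent

no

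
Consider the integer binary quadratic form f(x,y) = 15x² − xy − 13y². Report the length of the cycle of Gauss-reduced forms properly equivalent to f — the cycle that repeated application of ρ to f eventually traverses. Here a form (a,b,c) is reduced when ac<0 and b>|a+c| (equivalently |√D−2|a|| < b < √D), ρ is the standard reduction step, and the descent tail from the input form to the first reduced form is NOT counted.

D = 781, ⌊√D⌋ = 27
descent: ρ → (-13,27,1)  [lands on river]
river: ρ → (1,27,-13)
river: ρ → (-13,25,3)
river: ρ → (3,23,-21)
river: ρ → (-21,19,5)
river: ρ → (5,21,-17)
river: ρ → (-17,13,9)
river: ρ → (9,23,-7)
river: ρ → (-7,19,15)
river: ρ → (15,11,-11)
river: ρ → (-11,11,15)
river: ρ → (15,19,-7)
river: ρ → (-7,23,9)
river: ρ → (9,13,-17)
river: ρ → (-17,21,5)
river: ρ → (5,19,-21)
river: ρ → (-21,23,3)
river: ρ → (3,25,-13)
ρ-cycle length = 18 (tail of 1 descent step not counted)

18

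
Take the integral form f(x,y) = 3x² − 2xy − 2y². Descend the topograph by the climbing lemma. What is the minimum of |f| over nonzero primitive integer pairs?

descent: ρ → (-2,2,3)  [lands on river]
river: ρ → (3,4,-1)
river: ρ → (-1,4,3)
river: ρ → (3,2,-2)
closes: descent 1, river 4
min |a| on river = 1

1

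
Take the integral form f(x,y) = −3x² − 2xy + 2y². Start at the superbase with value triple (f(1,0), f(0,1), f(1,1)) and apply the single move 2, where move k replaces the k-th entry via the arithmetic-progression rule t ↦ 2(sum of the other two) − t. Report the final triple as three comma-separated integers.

start (-3,2,-3) = (f(1,0),f(0,1),f(1,1))
replace slot 2: 2·((-3)+(-3)) − 2 = -14 → (-3,-14,-3)

-3,-14,-3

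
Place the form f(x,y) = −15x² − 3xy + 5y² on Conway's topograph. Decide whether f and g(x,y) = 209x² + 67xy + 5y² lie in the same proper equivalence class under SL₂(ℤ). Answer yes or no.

D₁ = 309, D₂ = 309
river cycle of f (length 6): (5, 13, -7), (-7, 15, 3), (3, 15, -7), (-7, 13, 5), (5, 17, -1), (-1, 17, 5)
river cycle of g (length 6): (5, 13, -7), (-7, 15, 3), (3, 15, -7), (-7, 13, 5), (5, 17, -1), (-1, 17, 5)
cycles coincide ⇒ equivalent

yes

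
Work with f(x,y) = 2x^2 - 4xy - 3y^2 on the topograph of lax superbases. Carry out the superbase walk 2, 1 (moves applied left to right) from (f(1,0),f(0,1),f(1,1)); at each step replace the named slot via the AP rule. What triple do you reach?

start (2,-3,-5) = (f(1,0),f(0,1),f(1,1))
replace slot 2: 2·(2+(-5)) − (-3) = -3 → (2,-3,-5)
replace slot 1: 2·((-3)+(-5)) − 2 = -18 → (-18,-3,-5)

-18,-3,-5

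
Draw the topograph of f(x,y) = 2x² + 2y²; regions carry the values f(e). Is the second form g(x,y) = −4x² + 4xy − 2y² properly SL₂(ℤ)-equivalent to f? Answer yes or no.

D₁ = -16, D₂ = -16
f: reduced (well bottom): (2,0,2) with a≤c, −a<b≤a
g is negative-definite; reduce −g:
−g: translate: b→4 (≡-4 mod 8), so (4,-4,2)→(4,4,2)
−g: flip: (4,4,2)→(2,-4,4)
−g: translate: b→0 (≡-4 mod 4), so (2,-4,4)→(2,0,2)
−g: reduced (well bottom): (2,0,2) with a≤c, −a<b≤a
flip sign back: reduced form of g is (-2,0,-2)
reduced forms (2, 0, 2) vs (-2, 0, -2) ⇒ inequivalent

no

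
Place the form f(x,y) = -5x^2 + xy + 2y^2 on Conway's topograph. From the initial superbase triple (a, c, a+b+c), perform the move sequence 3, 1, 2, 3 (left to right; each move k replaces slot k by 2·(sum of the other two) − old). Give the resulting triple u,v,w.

start (-5,2,-2) = (f(1,0),f(0,1),f(1,1))
replace slot 3: 2·((-5)+2) − (-2) = -4 → (-5,2,-4)
replace slot 1: 2·(2+(-4)) − (-5) = 1 → (1,2,-4)
replace slot 2: 2·(1+(-4)) − 2 = -8 → (1,-8,-4)
replace slot 3: 2·(1+(-8)) − (-4) = -10 → (1,-8,-10)

1,-8,-10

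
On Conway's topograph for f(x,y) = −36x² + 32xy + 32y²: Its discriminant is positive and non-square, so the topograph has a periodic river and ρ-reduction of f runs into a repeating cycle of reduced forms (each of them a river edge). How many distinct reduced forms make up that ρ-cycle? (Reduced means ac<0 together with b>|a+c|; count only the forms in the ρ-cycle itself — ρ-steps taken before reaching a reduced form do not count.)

D = 5632, ⌊√D⌋ = 75
river: ρ → (32,32,-36)
river: ρ → (-36,40,28)
river: ρ → (28,72,-4)
river: ρ → (-4,72,28)
river: ρ → (28,40,-36)
river: ρ → (-36,32,32)
ρ-cycle length = 6 (tail of 0 descent steps not counted)

6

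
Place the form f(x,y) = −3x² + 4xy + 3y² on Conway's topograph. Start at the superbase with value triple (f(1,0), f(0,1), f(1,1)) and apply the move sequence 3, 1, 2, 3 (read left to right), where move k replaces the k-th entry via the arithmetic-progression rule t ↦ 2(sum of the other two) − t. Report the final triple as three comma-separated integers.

start (-3,3,4) = (f(1,0),f(0,1),f(1,1))
replace slot 3: 2·((-3)+3) − 4 = -4 → (-3,3,-4)
replace slot 1: 2·(3+(-4)) − (-3) = 1 → (1,3,-4)
replace slot 2: 2·(1+(-4)) − 3 = -9 → (1,-9,-4)
replace slot 3: 2·(1+(-9)) − (-4) = -12 → (1,-9,-12)

1,-9,-12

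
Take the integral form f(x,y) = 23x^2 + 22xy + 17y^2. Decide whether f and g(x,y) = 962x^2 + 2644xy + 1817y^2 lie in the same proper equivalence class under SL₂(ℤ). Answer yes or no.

D₁ = -1080, D₂ = -1080
f: flip: (23,22,17)→(17,-22,23)
f: translate: b→12 (≡-22 mod 34), so (17,-22,23)→(17,12,18)
f: reduced (well bottom): (17,12,18) with a≤c, −a<b≤a
g: translate: b→720 (≡2644 mod 1924), so (962,2644,1817)→(962,720,135)
g: flip: (962,720,135)→(135,-720,962)
g: translate: b→90 (≡-720 mod 270), so (135,-720,962)→(135,90,17)
g: flip: (135,90,17)→(17,-90,135)
g: translate: b→12 (≡-90 mod 34), so (17,-90,135)→(17,12,18)
g: reduced (well bottom): (17,12,18) with a≤c, −a<b≤a
reduced forms (17, 12, 18) vs (17, 12, 18) ⇒ equivalent

yes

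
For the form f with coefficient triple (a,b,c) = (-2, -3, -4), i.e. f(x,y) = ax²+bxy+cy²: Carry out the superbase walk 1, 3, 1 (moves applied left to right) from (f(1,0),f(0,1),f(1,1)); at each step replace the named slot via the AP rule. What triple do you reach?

start (-2,-4,-9) = (f(1,0),f(0,1),f(1,1))
replace slot 1: 2·((-4)+(-9)) − (-2) = -24 → (-24,-4,-9)
replace slot 3: 2·((-24)+(-4)) − (-9) = -47 → (-24,-4,-47)
replace slot 1: 2·((-4)+(-47)) − (-24) = -78 → (-78,-4,-47)

-78,-4,-47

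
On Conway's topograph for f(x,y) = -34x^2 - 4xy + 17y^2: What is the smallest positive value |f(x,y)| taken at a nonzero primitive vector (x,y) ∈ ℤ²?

descent: ρ → (17,38,-13)  [lands on river]
river: ρ → (-13,40,14)
river: ρ → (14,44,-7)
river: ρ → (-7,40,26)
river: ρ → (26,12,-21)
river: ρ → (-21,30,17)
closes: descent 1, river 6
min |a| on river = 7

7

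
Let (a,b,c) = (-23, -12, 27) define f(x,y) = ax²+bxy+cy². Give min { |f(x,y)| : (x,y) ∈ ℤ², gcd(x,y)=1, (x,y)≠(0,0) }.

descent: ρ → (27,12,-23)  [lands on river]
river: ρ → (-23,34,16)
river: ρ → (16,30,-27)
river: ρ → (-27,24,19)
river: ρ → (19,14,-32)
river: ρ → (-32,50,1)
river: ρ → (1,50,-32)
river: ρ → (-32,14,19)
river: ρ → (19,24,-27)
river: ρ → (-27,30,16)
river: ρ → (16,34,-23)
river: ρ → (-23,12,27)
river: ρ → (27,42,-8)
river: ρ → (-8,38,37)
river: ρ → (37,36,-9)
river: ρ → (-9,36,37)
river: ρ → (37,38,-8)
river: ρ → (-8,42,27)
closes: descent 1, river 18
min |a| on river = 1

1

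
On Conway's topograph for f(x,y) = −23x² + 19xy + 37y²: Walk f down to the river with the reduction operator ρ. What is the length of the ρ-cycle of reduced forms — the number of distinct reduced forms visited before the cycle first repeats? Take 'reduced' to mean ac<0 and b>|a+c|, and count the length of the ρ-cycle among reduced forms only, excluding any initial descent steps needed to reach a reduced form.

D = 3765, ⌊√D⌋ = 61
river: ρ → (37,55,-5)
river: ρ → (-5,55,37)
river: ρ → (37,19,-23)
river: ρ → (-23,27,33)
river: ρ → (33,39,-17)
river: ρ → (-17,29,43)
river: ρ → (43,57,-3)
river: ρ → (-3,57,43)
river: ρ → (43,29,-17)
river: ρ → (-17,39,33)
river: ρ → (33,27,-23)
river: ρ → (-23,19,37)
ρ-cycle length = 12 (tail of 0 descent steps not counted)

12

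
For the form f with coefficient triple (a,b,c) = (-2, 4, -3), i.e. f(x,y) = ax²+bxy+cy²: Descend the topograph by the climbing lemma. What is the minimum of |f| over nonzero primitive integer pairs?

translate: b→0 (≡-4 mod 4), so (2,-4,3)→(2,0,1)
flip: (2,0,1)→(1,0,2)
reduced (well bottom): (1,0,2) with a≤c, −a<b≤a
well minimum |f| = |-1| = 1 (negative-definite)

1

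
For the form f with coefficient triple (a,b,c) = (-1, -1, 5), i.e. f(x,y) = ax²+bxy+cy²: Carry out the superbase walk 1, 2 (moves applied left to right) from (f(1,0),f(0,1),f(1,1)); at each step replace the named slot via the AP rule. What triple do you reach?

start (-1,5,3) = (f(1,0),f(0,1),f(1,1))
replace slot 1: 2·(5+3) − (-1) = 17 → (17,5,3)
replace slot 2: 2·(17+3) − 5 = 35 → (17,35,3)

17,35,3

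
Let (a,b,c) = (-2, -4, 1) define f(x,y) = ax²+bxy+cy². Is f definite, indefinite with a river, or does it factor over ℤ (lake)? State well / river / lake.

D = b²−4ac = (-4)² − 4·(-2)·1 = 24
D > 0 non-square ⇒ indefinite ⇒ periodic river

river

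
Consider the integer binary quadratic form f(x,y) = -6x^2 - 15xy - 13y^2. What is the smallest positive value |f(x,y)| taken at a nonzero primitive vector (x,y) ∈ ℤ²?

translate: b→3 (≡15 mod 12), so (6,15,13)→(6,3,4)
flip: (6,3,4)→(4,-3,6)
reduced (well bottom): (4,-3,6) with a≤c, −a<b≤a
well minimum |f| = |-4| = 4 (negative-definite)

4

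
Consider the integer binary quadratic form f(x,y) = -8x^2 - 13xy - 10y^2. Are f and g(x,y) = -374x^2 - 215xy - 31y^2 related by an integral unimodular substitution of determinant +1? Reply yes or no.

D₁ = -151, D₂ = -151
f is negative-definite; reduce −f:
−f: translate: b→-3 (≡13 mod 16), so (8,13,10)→(8,-3,5)
−f: flip: (8,-3,5)→(5,3,8)
−f: reduced (well bottom): (5,3,8) with a≤c, −a<b≤a
flip sign back: reduced form of f is (-5,-3,-8)
g is negative-definite; reduce −g:
−g: flip: (374,215,31)→(31,-215,374)
−g: translate: b→-29 (≡-215 mod 62), so (31,-215,374)→(31,-29,8)
−g: flip: (31,-29,8)→(8,29,31)
−g: translate: b→-3 (≡29 mod 16), so (8,29,31)→(8,-3,5)
−g: flip: (8,-3,5)→(5,3,8)
−g: reduced (well bottom): (5,3,8) with a≤c, −a<b≤a
flip sign back: reduced form of g is (-5,-3,-8)
reduced forms (-5, -3, -8) vs (-5, -3, -8) ⇒ equivalent

yes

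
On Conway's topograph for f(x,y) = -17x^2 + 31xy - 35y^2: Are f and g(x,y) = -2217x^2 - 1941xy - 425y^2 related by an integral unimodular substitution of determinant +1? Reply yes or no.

D₁ = -1419, D₂ = -1419
f is negative-definite; reduce −f:
−f: translate: b→3 (≡-31 mod 34), so (17,-31,35)→(17,3,21)
−f: reduced (well bottom): (17,3,21) with a≤c, −a<b≤a
flip sign back: reduced form of f is (-17,-3,-21)
g is negative-definite; reduce −g:
−g: flip: (2217,1941,425)→(425,-1941,2217)
−g: translate: b→-241 (≡-1941 mod 850), so (425,-1941,2217)→(425,-241,35)
−g: flip: (425,-241,35)→(35,241,425)
−g: translate: b→31 (≡241 mod 70), so (35,241,425)→(35,31,17)
−g: flip: (35,31,17)→(17,-31,35)
−g: translate: b→3 (≡-31 mod 34), so (17,-31,35)→(17,3,21)
−g: reduced (well bottom): (17,3,21) with a≤c, −a<b≤a
flip sign back: reduced form of g is (-17,-3,-21)
reduced forms (-17, -3, -21) vs (-17, -3, -21) ⇒ equivalent

yes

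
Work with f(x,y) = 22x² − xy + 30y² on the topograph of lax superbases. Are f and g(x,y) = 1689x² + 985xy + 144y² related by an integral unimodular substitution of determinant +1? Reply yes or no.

D₁ = -2639, D₂ = -2639
f: reduced (well bottom): (22,-1,30) with a≤c, −a<b≤a
g: flip: (1689,985,144)→(144,-985,1689)
g: translate: b→-121 (≡-985 mod 288), so (144,-985,1689)→(144,-121,30)
g: flip: (144,-121,30)→(30,121,144)
g: translate: b→1 (≡121 mod 60), so (30,121,144)→(30,1,22)
g: flip: (30,1,22)→(22,-1,30)
g: reduced (well bottom): (22,-1,30) with a≤c, −a<b≤a
reduced forms (22, -1, 30) vs (22, -1, 30) ⇒ equivalent

yes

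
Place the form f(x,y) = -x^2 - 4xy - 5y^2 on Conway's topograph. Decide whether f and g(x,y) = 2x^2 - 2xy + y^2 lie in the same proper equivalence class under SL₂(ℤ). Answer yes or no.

D₁ = -4, D₂ = -4
f is negative-definite; reduce −f:
−f: translate: b→0 (≡4 mod 2), so (1,4,5)→(1,0,1)
−f: reduced (well bottom): (1,0,1) with a≤c, −a<b≤a
flip sign back: reduced form of f is (-1,0,-1)
g: translate: b→2 (≡-2 mod 4), so (2,-2,1)→(2,2,1)
g: flip: (2,2,1)→(1,-2,2)
g: translate: b→0 (≡-2 mod 2), so (1,-2,2)→(1,0,1)
g: reduced (well bottom): (1,0,1) with a≤c, −a<b≤a
reduced forms (-1, 0, -1) vs (1, 0, 1) ⇒ inequivalent

no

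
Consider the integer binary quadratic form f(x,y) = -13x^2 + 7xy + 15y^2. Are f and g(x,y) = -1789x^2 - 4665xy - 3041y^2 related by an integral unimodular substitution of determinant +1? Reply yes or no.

D₁ = 829, D₂ = 829
river cycle of f (length 38): (15, 23, -5), (-5, 27, 5), (5, 23, -15), (-15, 7, 13), (13, 19, -9), (-9, 17, 15), (15, 13, -11), (-11, 9, 17), (17, 25, -3), (-3, 23, 25), … (28 more)
river cycle of g (length 38): (-13, 7, 15), (15, 23, -5), (-5, 27, 5), (5, 23, -15), (-15, 7, 13), (13, 19, -9), (-9, 17, 15), (15, 13, -11), (-11, 9, 17), (17, 25, -3), … (28 more)
cycles coincide ⇒ equivalent

yes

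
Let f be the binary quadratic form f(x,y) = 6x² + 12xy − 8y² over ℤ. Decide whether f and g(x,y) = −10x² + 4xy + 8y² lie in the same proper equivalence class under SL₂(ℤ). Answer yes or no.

D₁ = 336, D₂ = 336
river cycle of f (length 6): (-8, 4, 10), (10, 16, -2), (-2, 16, 10), (10, 4, -8), (-8, 12, 6), (6, 12, -8)
river cycle of g (length 6): (8, 12, -6), (-6, 12, 8), (8, 4, -10), (-10, 16, 2), (2, 16, -10), (-10, 4, 8)
cycles differ ⇒ inequivalent

no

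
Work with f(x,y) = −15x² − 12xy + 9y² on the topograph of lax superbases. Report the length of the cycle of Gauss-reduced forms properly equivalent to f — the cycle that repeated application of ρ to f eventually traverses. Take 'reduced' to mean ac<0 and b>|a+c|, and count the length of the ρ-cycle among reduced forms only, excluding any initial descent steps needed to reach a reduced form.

D = 684, ⌊√D⌋ = 26
descent: ρ → (9,12,-15)  [lands on river]
river: ρ → (-15,18,6)
river: ρ → (6,18,-15)
river: ρ → (-15,12,9)
river: ρ → (9,24,-3)
river: ρ → (-3,24,9)
ρ-cycle length = 6 (tail of 1 descent step not counted)

6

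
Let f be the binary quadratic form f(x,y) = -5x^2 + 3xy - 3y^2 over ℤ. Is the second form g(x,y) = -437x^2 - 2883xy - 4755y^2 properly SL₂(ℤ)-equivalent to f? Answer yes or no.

D₁ = -51, D₂ = -51
f is negative-definite; reduce −f:
−f: flip: (5,-3,3)→(3,3,5)
−f: reduced (well bottom): (3,3,5) with a≤c, −a<b≤a
flip sign back: reduced form of f is (-3,-3,-5)
g is negative-definite; reduce −g:
−g: translate: b→261 (≡2883 mod 874), so (437,2883,4755)→(437,261,39)
−g: flip: (437,261,39)→(39,-261,437)
−g: translate: b→-27 (≡-261 mod 78), so (39,-261,437)→(39,-27,5)
−g: flip: (39,-27,5)→(5,27,39)
−g: translate: b→-3 (≡27 mod 10), so (5,27,39)→(5,-3,3)
−g: flip: (5,-3,3)→(3,3,5)
−g: reduced (well bottom): (3,3,5) with a≤c, −a<b≤a
flip sign back: reduced form of g is (-3,-3,-5)
reduced forms (-3, -3, -5) vs (-3, -3, -5) ⇒ equivalent

yes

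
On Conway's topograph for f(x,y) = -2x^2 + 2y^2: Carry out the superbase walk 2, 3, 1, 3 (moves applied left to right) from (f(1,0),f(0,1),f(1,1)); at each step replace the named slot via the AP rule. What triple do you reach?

start (-2,2,0) = (f(1,0),f(0,1),f(1,1))
replace slot 2: 2·((-2)+0) − 2 = -6 → (-2,-6,0)
replace slot 3: 2·((-2)+(-6)) − 0 = -16 → (-2,-6,-16)
replace slot 1: 2·((-6)+(-16)) − (-2) = -42 → (-42,-6,-16)
replace slot 3: 2·((-42)+(-6)) − (-16) = -80 → (-42,-6,-80)

-42,-6,-80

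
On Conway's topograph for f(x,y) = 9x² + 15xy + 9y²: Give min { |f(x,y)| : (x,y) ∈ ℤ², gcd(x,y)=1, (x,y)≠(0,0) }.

translate: b→-3 (≡15 mod 18), so (9,15,9)→(9,-3,3)
flip: (9,-3,3)→(3,3,9)
reduced (well bottom): (3,3,9) with a≤c, −a<b≤a
well minimum = a = 3

3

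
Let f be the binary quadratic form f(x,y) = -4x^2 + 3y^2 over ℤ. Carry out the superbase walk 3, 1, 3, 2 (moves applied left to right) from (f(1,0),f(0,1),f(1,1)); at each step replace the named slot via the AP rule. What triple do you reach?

start (-4,3,-1) = (f(1,0),f(0,1),f(1,1))
replace slot 3: 2·((-4)+3) − (-1) = -1 → (-4,3,-1)
replace slot 1: 2·(3+(-1)) − (-4) = 8 → (8,3,-1)
replace slot 3: 2·(8+3) − (-1) = 23 → (8,3,23)
replace slot 2: 2·(8+23) − 3 = 59 → (8,59,23)

8,59,23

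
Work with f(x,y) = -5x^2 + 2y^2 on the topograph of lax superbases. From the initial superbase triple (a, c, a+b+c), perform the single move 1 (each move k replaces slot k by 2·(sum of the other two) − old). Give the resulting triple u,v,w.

start (-5,2,-3) = (f(1,0),f(0,1),f(1,1))
replace slot 1: 2·(2+(-3)) − (-5) = 3 → (3,2,-3)

3,2,-3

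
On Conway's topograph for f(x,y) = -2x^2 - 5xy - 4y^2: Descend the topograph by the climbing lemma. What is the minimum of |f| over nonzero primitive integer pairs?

translate: b→1 (≡5 mod 4), so (2,5,4)→(2,1,1)
flip: (2,1,1)→(1,-1,2)
translate: b→1 (≡-1 mod 2), so (1,-1,2)→(1,1,2)
reduced (well bottom): (1,1,2) with a≤c, −a<b≤a
well minimum |f| = |-1| = 1 (negative-definite)

1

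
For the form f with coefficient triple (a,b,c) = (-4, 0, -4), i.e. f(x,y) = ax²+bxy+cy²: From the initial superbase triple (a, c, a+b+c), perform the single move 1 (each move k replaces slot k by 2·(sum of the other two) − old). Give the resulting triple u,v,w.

start (-4,-4,-8) = (f(1,0),f(0,1),f(1,1))
replace slot 1: 2·((-4)+(-8)) − (-4) = -20 → (-20,-4,-8)

-20,-4,-8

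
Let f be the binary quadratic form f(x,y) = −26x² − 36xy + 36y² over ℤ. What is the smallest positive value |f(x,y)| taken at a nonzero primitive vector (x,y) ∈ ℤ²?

descent: ρ → (36,36,-26)  [lands on river]
river: ρ → (-26,68,4)
river: ρ → (4,68,-26)
river: ρ → (-26,36,36)
closes: descent 1, river 4
min |a| on river = 4

4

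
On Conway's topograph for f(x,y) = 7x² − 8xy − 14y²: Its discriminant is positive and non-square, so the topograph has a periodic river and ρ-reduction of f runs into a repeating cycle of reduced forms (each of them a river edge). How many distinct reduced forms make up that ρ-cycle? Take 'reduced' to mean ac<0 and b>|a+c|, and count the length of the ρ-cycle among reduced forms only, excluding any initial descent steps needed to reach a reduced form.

D = 456, ⌊√D⌋ = 21
descent: ρ → (-14,8,7)  [lands on river]
river: ρ → (7,20,-2)
river: ρ → (-2,20,7)
river: ρ → (7,8,-14)
river: ρ → (-14,20,1)
river: ρ → (1,20,-14)
ρ-cycle length = 6 (tail of 1 descent step not counted)

6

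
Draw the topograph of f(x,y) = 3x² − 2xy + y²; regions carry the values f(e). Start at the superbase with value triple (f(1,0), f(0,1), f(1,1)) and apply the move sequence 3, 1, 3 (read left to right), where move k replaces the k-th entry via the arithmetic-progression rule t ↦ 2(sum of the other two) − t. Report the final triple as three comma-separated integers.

start (3,1,2) = (f(1,0),f(0,1),f(1,1))
replace slot 3: 2·(3+1) − 2 = 6 → (3,1,6)
replace slot 1: 2·(1+6) − 3 = 11 → (11,1,6)
replace slot 3: 2·(11+1) − 6 = 18 → (11,1,18)

11,1,18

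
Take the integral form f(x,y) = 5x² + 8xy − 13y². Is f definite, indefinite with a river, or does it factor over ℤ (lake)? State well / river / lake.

D = b²−4ac = 8² − 4·5·(-13) = 324
D = 18² is a perfect square ⇒ form factors over ℤ ⇒ lakes

lake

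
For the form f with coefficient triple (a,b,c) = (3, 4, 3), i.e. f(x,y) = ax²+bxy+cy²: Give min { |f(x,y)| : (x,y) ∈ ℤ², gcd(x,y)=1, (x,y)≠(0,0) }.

translate: b→-2 (≡4 mod 6), so (3,4,3)→(3,-2,2)
flip: (3,-2,2)→(2,2,3)
reduced (well bottom): (2,2,3) with a≤c, −a<b≤a
well minimum = a = 2

2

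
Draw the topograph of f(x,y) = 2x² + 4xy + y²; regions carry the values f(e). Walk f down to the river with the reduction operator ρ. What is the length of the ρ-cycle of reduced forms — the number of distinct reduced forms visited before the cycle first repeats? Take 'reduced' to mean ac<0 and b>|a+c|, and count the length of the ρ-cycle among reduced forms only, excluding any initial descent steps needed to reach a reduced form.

D = 8, ⌊√D⌋ = 2
descent: ρ → (1,2,-1)  [lands on river]
river: ρ → (-1,2,1)
ρ-cycle length = 2 (tail of 1 descent step not counted)

2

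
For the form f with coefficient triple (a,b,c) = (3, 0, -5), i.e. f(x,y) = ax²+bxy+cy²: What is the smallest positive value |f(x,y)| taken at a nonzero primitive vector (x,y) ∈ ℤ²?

descent: ρ → (-5,0,3)
descent: ρ → (3,6,-2)  [lands on river]
river: ρ → (-2,6,3)
closes: descent 2, river 2
min |a| on river = 2

2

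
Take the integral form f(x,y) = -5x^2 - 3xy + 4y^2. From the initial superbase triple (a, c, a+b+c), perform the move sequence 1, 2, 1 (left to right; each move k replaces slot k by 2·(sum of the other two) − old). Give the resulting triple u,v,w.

start (-5,4,-4) = (f(1,0),f(0,1),f(1,1))
replace slot 1: 2·(4+(-4)) − (-5) = 5 → (5,4,-4)
replace slot 2: 2·(5+(-4)) − 4 = -2 → (5,-2,-4)
replace slot 1: 2·((-2)+(-4)) − 5 = -17 → (-17,-2,-4)

-17,-2,-4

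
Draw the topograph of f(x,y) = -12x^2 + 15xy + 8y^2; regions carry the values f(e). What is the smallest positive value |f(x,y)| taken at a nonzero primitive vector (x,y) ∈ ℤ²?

river: ρ → (8,17,-10)
river: ρ → (-10,23,2)
river: ρ → (2,21,-21)
river: ρ → (-21,21,2)
river: ρ → (2,23,-10)
river: ρ → (-10,17,8)
river: ρ → (8,15,-12)
river: ρ → (-12,9,11)
river: ρ → (11,13,-10)
river: ρ → (-10,7,14)
river: ρ → (14,21,-3)
river: ρ → (-3,21,14)
river: ρ → (14,7,-10)
river: ρ → (-10,13,11)
river: ρ → (11,9,-12)
river: ρ → (-12,15,8)
closes: descent 0, river 16
min |a| on river = 2

2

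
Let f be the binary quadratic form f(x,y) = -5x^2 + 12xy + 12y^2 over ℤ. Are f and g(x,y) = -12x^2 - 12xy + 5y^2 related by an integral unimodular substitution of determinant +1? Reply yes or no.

D₁ = 384, D₂ = 384
river cycle of f (length 4): (12, 12, -5), (-5, 18, 3), (3, 18, -5), (-5, 12, 12)
river cycle of g (length 4): (5, 12, -12), (-12, 12, 5), (5, 18, -3), (-3, 18, 5)
cycles differ ⇒ inequivalent

no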